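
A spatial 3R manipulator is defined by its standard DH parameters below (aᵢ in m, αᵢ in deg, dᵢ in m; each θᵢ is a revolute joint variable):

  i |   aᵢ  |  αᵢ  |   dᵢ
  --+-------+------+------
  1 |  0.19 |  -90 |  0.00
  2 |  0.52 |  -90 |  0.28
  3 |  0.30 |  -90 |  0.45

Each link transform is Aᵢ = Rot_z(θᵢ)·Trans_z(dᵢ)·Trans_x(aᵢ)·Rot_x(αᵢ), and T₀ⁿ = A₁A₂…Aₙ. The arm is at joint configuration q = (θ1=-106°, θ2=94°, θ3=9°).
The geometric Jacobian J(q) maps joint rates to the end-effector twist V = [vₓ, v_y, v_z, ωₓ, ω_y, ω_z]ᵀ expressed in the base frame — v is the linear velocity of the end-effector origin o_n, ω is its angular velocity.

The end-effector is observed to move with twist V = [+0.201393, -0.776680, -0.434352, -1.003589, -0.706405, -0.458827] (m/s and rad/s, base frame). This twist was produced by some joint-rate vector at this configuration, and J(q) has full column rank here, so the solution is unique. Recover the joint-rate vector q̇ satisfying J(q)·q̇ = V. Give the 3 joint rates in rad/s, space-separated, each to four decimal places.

-0.3920 -0.7700 -0.9580

o_n = [0.3111, 0.2394, -0.7829]
J₁: ẑ×o_n = [-0.2394, 0.3111, 0.0000], ω = ẑ
J2: z=[0.9613, -0.2756, 0.0000] o=[-0.0524, -0.1826, 0.0000] → [0.2158, 0.7526, 0.5058, 0.9613, -0.2756, 0.0000]
J3: z=[0.2750, 0.9589, 0.0698] o=[0.2268, -0.2249, -0.5187] → [-0.2857, 0.0785, 0.0468, 0.2750, 0.9589, 0.0698]
q̇ = J⁺·V = [-0.3920, -0.7700, -0.9580]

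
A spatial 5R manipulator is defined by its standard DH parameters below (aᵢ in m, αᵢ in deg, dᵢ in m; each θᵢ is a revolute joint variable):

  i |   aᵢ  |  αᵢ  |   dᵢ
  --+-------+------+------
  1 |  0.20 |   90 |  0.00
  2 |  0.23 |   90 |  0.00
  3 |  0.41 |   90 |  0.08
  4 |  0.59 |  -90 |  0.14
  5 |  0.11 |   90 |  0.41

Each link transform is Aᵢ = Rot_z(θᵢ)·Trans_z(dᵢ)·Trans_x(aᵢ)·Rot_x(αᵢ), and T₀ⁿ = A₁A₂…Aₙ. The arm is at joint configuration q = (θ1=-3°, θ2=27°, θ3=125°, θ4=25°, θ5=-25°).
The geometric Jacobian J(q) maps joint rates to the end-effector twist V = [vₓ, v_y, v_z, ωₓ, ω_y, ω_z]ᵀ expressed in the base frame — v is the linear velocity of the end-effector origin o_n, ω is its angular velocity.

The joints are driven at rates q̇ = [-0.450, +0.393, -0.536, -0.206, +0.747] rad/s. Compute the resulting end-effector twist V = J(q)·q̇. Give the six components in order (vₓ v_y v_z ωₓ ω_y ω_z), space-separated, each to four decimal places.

0.1016 -0.4811 0.2897 0.0741 -0.0201 -0.5700

o_n = [0.3948, -0.8347, -0.7127]
J₁: ẑ×o_n = [0.8347, 0.3948, -0.0000], ω = ẑ
J2: z=[-0.0523, -0.9986, 0.0000] o=[0.1997, -0.0105, 0.0000] → [0.7117, -0.0373, 0.2380, -0.0523, -0.9986, 0.0000]
J3: z=[0.4534, -0.0238, -0.8910] o=[0.4044, -0.0212, 0.1044] → [-0.7054, 0.3790, -0.3691, 0.4534, -0.0238, -0.8910]
J4: z=[0.6989, -0.6110, 0.3719] o=[0.2138, -0.3475, -0.0736] → [0.5717, 0.5139, -0.2299, 0.6989, -0.6110, 0.3719]
J5: z=[0.6447, 0.3129, -0.6975] o=[0.1289, -0.8621, -0.3830] → [-0.0841, 0.0271, -0.0656, 0.6447, 0.3129, -0.6975]
V = J·q̇ = [0.1016, -0.4811, 0.2897, 0.0741, -0.0201, -0.5700]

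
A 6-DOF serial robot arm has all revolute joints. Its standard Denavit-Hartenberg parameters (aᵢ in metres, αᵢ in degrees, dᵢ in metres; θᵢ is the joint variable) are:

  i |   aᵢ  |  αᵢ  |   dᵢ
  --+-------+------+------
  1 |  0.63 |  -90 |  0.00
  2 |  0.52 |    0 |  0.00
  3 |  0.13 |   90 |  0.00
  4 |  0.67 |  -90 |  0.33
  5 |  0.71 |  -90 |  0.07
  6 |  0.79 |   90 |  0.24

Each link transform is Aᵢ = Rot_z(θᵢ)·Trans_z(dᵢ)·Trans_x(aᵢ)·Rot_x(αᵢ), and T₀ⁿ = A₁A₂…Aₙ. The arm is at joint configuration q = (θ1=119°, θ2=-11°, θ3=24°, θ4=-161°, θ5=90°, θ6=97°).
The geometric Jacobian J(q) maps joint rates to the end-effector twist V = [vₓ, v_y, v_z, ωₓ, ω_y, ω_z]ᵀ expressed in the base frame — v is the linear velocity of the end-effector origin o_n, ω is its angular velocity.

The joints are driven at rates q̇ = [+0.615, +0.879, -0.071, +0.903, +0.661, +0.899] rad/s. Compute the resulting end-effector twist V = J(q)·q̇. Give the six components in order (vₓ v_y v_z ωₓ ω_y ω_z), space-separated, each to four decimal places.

o_n = [-0.7496, 0.2483, -0.0627]
J₁: ẑ×o_n = [-0.2483, -0.7496, 0.0000], ω = ẑ
J2: z=[-0.8746, -0.4848, 0.0000] o=[-0.3054, 0.5510, 0.0000] → [0.0304, -0.0549, 0.0494, -0.8746, -0.4848, 0.0000]
J3: z=[-0.8746, -0.4848, 0.0000] o=[-0.5529, 0.9975, 0.0992] → [0.0785, -0.1416, 0.5598, -0.8746, -0.4848, 0.0000]
J4: z=[-0.1091, 0.1967, 0.9744] o=[-0.6143, 1.1082, 0.0700] → [0.8118, -0.1463, 0.1204, -0.1091, 0.1967, 0.9744]
J5: z=[0.6732, 0.7358, -0.0732] o=[-0.1603, 0.7391, 0.5340] → [-0.4750, 0.4449, 0.1033, 0.6732, 0.7358, -0.0732]
J6: z=[-0.7314, 0.6479, -0.2127] o=[-0.0357, 0.6509, -0.1629] → [-0.0207, 0.2251, 0.7570, -0.7314, 0.6479, -0.2127]
V = J·q̇ = [0.2688, -0.1348, 0.8612, -1.0177, 0.8548, 1.2552]

0.2688 -0.1348 0.8612 -1.0177 0.8548 1.2552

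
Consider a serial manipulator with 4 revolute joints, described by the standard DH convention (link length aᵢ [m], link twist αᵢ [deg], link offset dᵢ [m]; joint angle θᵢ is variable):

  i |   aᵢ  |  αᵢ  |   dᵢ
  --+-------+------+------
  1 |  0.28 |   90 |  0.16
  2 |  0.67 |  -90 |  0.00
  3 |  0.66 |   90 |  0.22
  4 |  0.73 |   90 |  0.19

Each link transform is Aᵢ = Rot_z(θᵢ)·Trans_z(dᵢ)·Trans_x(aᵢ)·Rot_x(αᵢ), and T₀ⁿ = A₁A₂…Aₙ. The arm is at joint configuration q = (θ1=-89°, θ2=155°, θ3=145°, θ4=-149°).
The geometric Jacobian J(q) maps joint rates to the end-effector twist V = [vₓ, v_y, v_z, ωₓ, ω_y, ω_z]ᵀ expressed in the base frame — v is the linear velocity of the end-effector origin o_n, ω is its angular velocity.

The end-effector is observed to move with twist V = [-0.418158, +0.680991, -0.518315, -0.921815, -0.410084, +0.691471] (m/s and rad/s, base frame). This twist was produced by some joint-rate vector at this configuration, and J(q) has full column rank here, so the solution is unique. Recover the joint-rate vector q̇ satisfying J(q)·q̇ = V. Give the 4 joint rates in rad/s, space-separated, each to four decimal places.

o_n = [0.1694, 0.3376, 0.6187]
J₁: ẑ×o_n = [-0.3376, 0.1694, 0.0000], ω = ẑ
J2: z=[-0.9998, -0.0175, 0.0000] o=[0.0049, -0.2800, 0.1600] → [-0.0080, 0.4586, -0.6146, -0.9998, -0.0175, 0.0000]
J3: z=[-0.0074, 0.4226, -0.9063] o=[-0.0057, 0.3272, 0.4432] → [0.0837, -0.1574, -0.0741, -0.0074, 0.4226, -0.9063]
J4: z=[0.8100, 0.5341, 0.2424] o=[0.3797, -0.0632, 0.0153] → [0.2251, -0.5397, 0.4369, 0.8100, 0.5341, 0.2424]
q̇ = J⁺·V = [0.7560, 0.3800, -0.1080, -0.6700]

0.7560 0.3800 -0.1080 -0.6700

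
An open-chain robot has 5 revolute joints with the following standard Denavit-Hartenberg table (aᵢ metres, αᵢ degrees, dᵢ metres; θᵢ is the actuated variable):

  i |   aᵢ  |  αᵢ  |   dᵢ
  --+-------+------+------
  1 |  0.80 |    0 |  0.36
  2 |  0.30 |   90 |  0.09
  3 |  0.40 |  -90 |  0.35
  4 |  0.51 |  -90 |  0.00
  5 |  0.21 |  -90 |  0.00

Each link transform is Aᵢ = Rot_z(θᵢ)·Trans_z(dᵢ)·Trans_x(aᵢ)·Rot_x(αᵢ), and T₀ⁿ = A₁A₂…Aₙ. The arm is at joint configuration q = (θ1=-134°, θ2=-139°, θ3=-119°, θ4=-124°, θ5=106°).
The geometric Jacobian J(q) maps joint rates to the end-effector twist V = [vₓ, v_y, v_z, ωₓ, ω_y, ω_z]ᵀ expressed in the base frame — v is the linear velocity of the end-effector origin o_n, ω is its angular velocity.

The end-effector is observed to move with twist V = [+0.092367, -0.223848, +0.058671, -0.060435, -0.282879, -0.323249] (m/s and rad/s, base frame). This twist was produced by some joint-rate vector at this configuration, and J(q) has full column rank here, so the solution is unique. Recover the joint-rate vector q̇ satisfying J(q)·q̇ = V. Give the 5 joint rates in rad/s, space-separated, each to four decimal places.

0.3390 -0.4130 -0.2860 -0.1290 0.4300

o_n = [0.1708, -0.5614, 0.4191]
J₁: ẑ×o_n = [0.5614, 0.1708, -0.0000], ω = ẑ
J2: z=[0.0000, 0.0000, 1.0000] o=[-0.5557, -0.5755, 0.3600] → [-0.0141, 0.7266, 0.0000, 0.0000, 0.0000, 1.0000]
J3: z=[0.9986, -0.0523, 0.0000] o=[-0.5400, -0.2759, 0.4500] → [0.0016, 0.0308, -0.2479, 0.9986, -0.0523, 0.0000]
J4: z=[0.0458, 0.8734, -0.4848] o=[-0.2007, -0.4879, 0.1002] → [0.2430, -0.1947, -0.3278, 0.0458, 0.8734, -0.4848]
J5: z=[0.5374, -0.4306, -0.7251] o=[0.2288, -0.3719, 0.3496] → [-0.1673, 0.0047, -0.1268, 0.5374, -0.4306, -0.7251]
q̇ = J⁺·V = [0.3390, -0.4130, -0.2860, -0.1290, 0.4300]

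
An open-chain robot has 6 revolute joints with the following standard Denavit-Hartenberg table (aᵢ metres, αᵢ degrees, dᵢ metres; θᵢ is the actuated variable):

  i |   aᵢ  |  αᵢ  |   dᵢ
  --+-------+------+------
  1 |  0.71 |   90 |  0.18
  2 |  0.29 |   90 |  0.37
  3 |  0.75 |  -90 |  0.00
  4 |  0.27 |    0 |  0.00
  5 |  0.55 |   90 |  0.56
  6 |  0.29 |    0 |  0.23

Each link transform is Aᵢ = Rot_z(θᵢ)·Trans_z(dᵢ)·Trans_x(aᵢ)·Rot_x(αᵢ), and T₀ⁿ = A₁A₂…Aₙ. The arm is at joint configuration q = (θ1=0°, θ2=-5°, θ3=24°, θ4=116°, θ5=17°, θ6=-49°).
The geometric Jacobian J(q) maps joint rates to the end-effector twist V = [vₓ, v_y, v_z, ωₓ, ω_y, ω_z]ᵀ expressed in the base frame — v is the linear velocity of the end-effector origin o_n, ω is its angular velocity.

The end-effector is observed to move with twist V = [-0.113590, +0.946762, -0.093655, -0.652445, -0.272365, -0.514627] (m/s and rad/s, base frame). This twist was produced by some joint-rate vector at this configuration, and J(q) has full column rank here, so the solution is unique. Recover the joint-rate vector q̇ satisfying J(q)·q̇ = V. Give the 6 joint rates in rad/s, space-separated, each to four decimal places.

o_n = [1.2111, -0.8016, 1.0807]
J₁: ẑ×o_n = [0.8016, 1.2111, -0.0000], ω = ẑ
J2: z=[0.0000, -1.0000, 0.0000] o=[0.7100, 0.0000, 0.1800] → [-0.9007, 0.0000, 0.5011, 0.0000, -1.0000, 0.0000]
J3: z=[-0.0872, -0.0000, -0.9962] o=[0.9989, -0.3700, 0.1547] → [-0.4300, -0.1307, 0.0376, -0.0872, -0.0000, -0.9962]
J4: z=[-0.4052, -0.9135, 0.0354] o=[1.6814, -0.6751, 0.0950] → [-0.8960, 0.3827, -0.3784, -0.4052, -0.9135, 0.0354]
J5: z=[-0.4052, -0.9135, 0.0354] o=[1.5949, -0.6269, 0.3462] → [-0.6648, 0.2840, -0.2798, -0.4052, -0.9135, 0.0354]
J6: z=[0.7250, -0.2975, 0.6212] o=[1.0617, -0.9859, 0.7966] → [-0.1990, -0.1131, 0.1781, 0.7250, -0.2975, 0.6212]
q̇ = J⁺·V = [0.7190, 0.2030, 0.8500, 0.3460, -0.0620, -0.6390]

0.7190 0.2030 0.8500 0.3460 -0.0620 -0.6390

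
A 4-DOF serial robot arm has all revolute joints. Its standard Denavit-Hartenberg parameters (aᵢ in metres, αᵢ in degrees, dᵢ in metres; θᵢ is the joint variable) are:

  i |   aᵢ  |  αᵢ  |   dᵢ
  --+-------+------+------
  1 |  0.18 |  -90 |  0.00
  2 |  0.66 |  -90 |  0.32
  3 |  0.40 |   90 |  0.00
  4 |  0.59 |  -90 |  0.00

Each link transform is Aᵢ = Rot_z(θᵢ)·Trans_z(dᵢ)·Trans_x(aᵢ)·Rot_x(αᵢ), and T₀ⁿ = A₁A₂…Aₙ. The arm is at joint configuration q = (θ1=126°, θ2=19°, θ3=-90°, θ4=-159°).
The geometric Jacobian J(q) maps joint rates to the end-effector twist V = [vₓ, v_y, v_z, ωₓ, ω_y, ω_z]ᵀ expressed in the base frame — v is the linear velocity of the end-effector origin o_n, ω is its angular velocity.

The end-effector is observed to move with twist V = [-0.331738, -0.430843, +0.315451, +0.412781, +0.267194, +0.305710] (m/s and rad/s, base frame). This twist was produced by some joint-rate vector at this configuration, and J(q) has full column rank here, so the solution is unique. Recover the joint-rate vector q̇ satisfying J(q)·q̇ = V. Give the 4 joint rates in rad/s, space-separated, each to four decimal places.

0.6160 -0.4910 0.3020 -0.0760

o_n = [-0.6499, 0.6067, -0.0150]
J₁: ẑ×o_n = [-0.6067, -0.6499, 0.0000], ω = ẑ
J2: z=[-0.8090, -0.5878, 0.0000] o=[-0.1058, 0.1456, 0.0000] → [0.0088, -0.0121, -0.6929, -0.8090, -0.5878, 0.0000]
J3: z=[0.1914, -0.2634, -0.9455] o=[-0.7315, 0.4624, -0.2149] → [0.0838, -0.1154, 0.0491, 0.1914, -0.2634, -0.9455]
J4: z=[0.5558, -0.7649, 0.3256] o=[-1.0551, 0.2273, -0.2149] → [-0.2765, 0.0208, 0.5208, 0.5558, -0.7649, 0.3256]
q̇ = J⁺·V = [0.6160, -0.4910, 0.3020, -0.0760]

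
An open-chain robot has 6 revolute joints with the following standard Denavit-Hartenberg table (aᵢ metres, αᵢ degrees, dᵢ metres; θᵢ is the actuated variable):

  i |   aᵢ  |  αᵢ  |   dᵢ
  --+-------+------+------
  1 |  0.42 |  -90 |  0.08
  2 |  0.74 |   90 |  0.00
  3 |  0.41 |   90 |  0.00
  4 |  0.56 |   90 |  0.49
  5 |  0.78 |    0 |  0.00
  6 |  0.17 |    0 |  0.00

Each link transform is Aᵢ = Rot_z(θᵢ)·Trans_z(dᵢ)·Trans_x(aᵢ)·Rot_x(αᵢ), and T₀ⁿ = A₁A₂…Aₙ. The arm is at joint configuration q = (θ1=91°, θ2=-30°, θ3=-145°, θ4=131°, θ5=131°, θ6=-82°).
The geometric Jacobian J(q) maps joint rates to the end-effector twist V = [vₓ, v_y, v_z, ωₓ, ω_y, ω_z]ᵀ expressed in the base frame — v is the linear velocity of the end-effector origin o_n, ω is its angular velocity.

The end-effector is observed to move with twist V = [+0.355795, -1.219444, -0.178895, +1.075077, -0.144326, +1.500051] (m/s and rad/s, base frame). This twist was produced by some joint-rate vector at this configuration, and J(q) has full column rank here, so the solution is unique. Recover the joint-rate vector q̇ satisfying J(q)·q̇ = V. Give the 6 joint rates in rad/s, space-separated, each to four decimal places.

0.5470 -0.3330 0.7770 -0.7980 -0.5360 0.7340

o_n = [-0.8168, 0.1703, 0.0833]
J₁: ẑ×o_n = [-0.1703, -0.8168, 0.0000], ω = ẑ
J2: z=[-0.9998, -0.0175, 0.0000] o=[-0.0073, 0.4199, 0.0800] → [-0.0001, 0.0033, 0.2355, -0.9998, -0.0175, 0.0000]
J3: z=[0.0087, -0.4999, 0.8660] o=[-0.0185, 1.0607, 0.4500] → [0.9544, -0.6881, -0.4068, 0.0087, -0.4999, 0.8660]
J4: z=[-0.8104, -0.5110, -0.2868] o=[0.2217, 0.7740, 0.2821] → [-0.0716, 0.1368, -0.0414, -0.8104, -0.5110, -0.2868]
J5: z=[0.4479, -0.8557, 0.2591] o=[-0.3869, 0.5692, 0.6580] → [0.5952, 0.1461, -0.5465, 0.4479, -0.8557, 0.2591]
J6: z=[0.4479, -0.8557, 0.2591] o=[-0.6707, 0.2268, 0.0172] → [-0.0419, -0.0674, -0.1503, 0.4479, -0.8557, 0.2591]
q̇ = J⁺·V = [0.5470, -0.3330, 0.7770, -0.7980, -0.5360, 0.7340]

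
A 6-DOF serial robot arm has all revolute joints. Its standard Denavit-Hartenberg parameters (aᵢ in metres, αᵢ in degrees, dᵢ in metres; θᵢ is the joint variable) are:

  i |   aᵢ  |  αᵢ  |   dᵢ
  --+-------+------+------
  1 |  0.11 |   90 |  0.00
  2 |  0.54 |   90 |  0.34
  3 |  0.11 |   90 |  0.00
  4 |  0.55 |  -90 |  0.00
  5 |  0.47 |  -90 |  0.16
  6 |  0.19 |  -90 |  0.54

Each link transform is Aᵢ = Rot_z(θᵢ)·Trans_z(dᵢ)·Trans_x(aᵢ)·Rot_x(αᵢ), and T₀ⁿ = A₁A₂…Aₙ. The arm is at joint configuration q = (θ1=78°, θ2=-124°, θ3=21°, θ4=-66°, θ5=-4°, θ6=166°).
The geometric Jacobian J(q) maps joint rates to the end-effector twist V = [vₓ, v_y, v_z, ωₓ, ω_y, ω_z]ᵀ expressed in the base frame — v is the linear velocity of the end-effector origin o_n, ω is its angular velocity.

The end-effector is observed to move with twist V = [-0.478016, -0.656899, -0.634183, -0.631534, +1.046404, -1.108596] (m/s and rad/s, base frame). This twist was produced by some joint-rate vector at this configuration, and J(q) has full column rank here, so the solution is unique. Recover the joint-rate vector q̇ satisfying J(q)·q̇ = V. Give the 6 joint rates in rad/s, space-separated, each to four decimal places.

o_n = [1.0551, 0.0184, -1.1539]
J₁: ẑ×o_n = [-0.0184, 1.0551, 0.0000], ω = ẑ
J2: z=[0.9781, -0.2079, 0.0000] o=[0.0229, 0.1076, 0.0000] → [0.2399, 1.1286, 0.1273, 0.9781, -0.2079, 0.0000]
J3: z=[-0.1724, -0.8109, 0.5592] o=[0.2927, -0.2585, -0.4477] → [0.4179, 0.3046, 0.5706, -0.1724, -0.8109, 0.5592]
J4: z=[-0.9548, -0.0019, -0.2971] o=[0.3193, -0.3228, -0.5328] → [0.1026, -0.8116, -0.3244, -0.9548, -0.0019, -0.2971]
J5: z=[0.1510, -0.8644, -0.4796] o=[0.4600, -0.0463, -0.9869] → [0.1753, -0.2602, 0.5242, 0.1510, -0.8644, -0.4796]
J6: z=[0.9704, 0.0370, 0.2388] o=[0.5728, 0.0511, -1.4605] → [0.0192, -0.1824, -0.0496, 0.9704, 0.0370, 0.2388]
q̇ = J⁺·V = [-0.6430, -0.0700, -0.8940, -0.1490, -0.3900, -0.8250]

-0.6430 -0.0700 -0.8940 -0.1490 -0.3900 -0.8250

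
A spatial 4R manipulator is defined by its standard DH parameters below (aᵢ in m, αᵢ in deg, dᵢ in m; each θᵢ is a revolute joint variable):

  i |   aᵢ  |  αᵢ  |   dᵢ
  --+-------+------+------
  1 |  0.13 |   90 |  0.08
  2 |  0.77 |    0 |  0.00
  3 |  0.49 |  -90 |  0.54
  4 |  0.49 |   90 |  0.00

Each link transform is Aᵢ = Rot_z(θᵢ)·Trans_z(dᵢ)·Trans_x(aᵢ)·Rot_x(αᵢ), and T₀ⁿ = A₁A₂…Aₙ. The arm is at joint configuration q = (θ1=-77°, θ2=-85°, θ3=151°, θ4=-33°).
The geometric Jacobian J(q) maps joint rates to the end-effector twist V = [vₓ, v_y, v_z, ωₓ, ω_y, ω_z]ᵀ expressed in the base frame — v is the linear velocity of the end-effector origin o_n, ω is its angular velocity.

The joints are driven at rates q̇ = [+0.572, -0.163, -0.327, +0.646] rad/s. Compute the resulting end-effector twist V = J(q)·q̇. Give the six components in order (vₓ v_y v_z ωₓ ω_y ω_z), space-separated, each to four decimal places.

o_n = [-0.6594, -0.7306, 0.1360]
J₁: ẑ×o_n = [0.7306, -0.6594, 0.0000], ω = ẑ
J2: z=[-0.9744, -0.2250, 0.0000] o=[0.0292, -0.1267, 0.0800] → [-0.0126, 0.0546, 0.4336, -0.9744, -0.2250, 0.0000]
J3: z=[-0.9744, -0.2250, 0.0000] o=[0.0443, -0.1921, -0.6871] → [-0.1851, 0.8020, 0.3664, -0.9744, -0.2250, 0.0000]
J4: z=[-0.2055, 0.8901, 0.4067] o=[-0.4370, -0.5077, -0.2394] → [0.4248, -0.0133, 0.2438, -0.2055, 0.8901, 0.4067]
V = J·q̇ = [0.7550, -0.6569, -0.0330, 0.3447, 0.6853, 0.8348]

0.7550 -0.6569 -0.0330 0.3447 0.6853 0.8348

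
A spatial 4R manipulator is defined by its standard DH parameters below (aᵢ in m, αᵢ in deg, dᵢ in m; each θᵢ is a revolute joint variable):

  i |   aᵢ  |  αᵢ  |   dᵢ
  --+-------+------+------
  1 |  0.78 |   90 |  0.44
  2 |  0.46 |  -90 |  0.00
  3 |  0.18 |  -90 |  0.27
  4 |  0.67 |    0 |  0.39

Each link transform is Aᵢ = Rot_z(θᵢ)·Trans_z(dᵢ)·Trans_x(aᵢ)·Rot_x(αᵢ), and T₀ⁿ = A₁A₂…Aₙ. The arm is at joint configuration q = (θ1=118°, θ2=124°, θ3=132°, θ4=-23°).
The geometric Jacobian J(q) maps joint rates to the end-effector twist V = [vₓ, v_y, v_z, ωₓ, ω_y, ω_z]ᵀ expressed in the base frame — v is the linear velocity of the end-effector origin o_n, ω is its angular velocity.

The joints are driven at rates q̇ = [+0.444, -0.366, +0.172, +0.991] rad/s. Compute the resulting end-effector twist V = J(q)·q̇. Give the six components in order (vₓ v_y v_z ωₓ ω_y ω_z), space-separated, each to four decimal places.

-0.3843 0.1010 0.2377 0.1359 0.3772 -0.2627

o_n = [-0.5469, 0.3232, -0.1583]
J₁: ẑ×o_n = [-0.3232, -0.5469, 0.0000], ω = ẑ
J2: z=[0.8829, 0.4695, 0.0000] o=[-0.3662, 0.6887, 0.4400] → [-0.2809, 0.5282, -0.2379, 0.8829, 0.4695, 0.0000]
J3: z=[0.3892, -0.7320, -0.5592] o=[-0.2454, 0.4616, 0.8214] → [0.6397, 0.5498, -0.2745, 0.3892, -0.7320, -0.5592]
J4: z=[0.3957, 0.6811, -0.6161] o=[-0.2901, 0.2606, 0.5705] → [-0.4578, 0.4466, 0.1997, 0.3957, 0.6811, -0.6161]
V = J·q̇ = [-0.3843, 0.1010, 0.2377, 0.1359, 0.3772, -0.2627]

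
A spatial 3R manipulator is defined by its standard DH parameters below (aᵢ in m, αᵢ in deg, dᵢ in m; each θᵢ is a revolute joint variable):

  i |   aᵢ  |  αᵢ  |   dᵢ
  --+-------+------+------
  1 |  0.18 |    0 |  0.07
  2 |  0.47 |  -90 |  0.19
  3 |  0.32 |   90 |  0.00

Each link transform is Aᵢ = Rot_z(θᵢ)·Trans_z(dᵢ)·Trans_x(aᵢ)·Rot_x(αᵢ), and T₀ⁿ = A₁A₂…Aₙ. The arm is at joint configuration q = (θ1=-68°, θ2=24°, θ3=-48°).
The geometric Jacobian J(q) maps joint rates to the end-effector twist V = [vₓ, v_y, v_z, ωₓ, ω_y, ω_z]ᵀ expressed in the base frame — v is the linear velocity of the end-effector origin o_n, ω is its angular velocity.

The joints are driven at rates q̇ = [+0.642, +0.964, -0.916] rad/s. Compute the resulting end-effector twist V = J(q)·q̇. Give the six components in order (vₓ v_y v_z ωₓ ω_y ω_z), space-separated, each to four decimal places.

o_n = [0.5595, -0.6421, 0.4978]
J₁: ẑ×o_n = [0.6421, 0.5595, -0.0000], ω = ẑ
J2: z=[0.0000, 0.0000, 1.0000] o=[0.0674, -0.1669, 0.0700] → [0.4752, 0.4921, -0.0000, 0.0000, 0.0000, 1.0000]
J3: z=[0.6947, 0.7193, 0.0000] o=[0.4055, -0.4934, 0.2600] → [0.1711, -0.1652, -0.2141, 0.6947, 0.7193, 0.0000]
V = J·q̇ = [0.7137, 0.9849, 0.1961, -0.6363, -0.6589, 1.6060]

0.7137 0.9849 0.1961 -0.6363 -0.6589 1.6060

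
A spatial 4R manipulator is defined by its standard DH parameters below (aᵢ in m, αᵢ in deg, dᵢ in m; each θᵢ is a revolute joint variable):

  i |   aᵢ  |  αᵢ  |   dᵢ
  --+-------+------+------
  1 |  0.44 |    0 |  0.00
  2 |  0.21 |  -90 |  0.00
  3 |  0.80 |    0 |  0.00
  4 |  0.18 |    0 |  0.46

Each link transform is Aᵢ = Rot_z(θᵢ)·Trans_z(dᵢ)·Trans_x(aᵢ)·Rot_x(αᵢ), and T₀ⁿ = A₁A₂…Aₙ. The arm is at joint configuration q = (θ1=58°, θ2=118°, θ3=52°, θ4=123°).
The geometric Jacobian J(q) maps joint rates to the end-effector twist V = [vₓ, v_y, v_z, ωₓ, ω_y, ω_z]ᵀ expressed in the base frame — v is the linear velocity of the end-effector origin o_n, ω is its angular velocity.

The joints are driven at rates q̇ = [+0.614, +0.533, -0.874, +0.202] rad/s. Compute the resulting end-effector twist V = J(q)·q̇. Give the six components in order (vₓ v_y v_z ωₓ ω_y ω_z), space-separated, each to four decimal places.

-0.3048 -0.4531 0.3100 0.0469 0.6704 1.1470

o_n = [-0.3209, -0.0492, -0.6461]
J₁: ẑ×o_n = [0.0492, -0.3209, 0.0000], ω = ẑ
J2: z=[0.0000, 0.0000, 1.0000] o=[0.2332, 0.3731, 0.0000] → [0.4224, -0.5540, 0.0000, 0.0000, 0.0000, 1.0000]
J3: z=[-0.0698, -0.9976, 0.0000] o=[0.0237, 0.3878, 0.0000] → [0.6445, -0.0451, -0.3132, -0.0698, -0.9976, 0.0000]
J4: z=[-0.0698, -0.9976, 0.0000] o=[-0.4677, 0.4221, -0.6304] → [0.0156, -0.0011, 0.1793, -0.0698, -0.9976, 0.0000]
V = J·q̇ = [-0.3048, -0.4531, 0.3100, 0.0469, 0.6704, 1.1470]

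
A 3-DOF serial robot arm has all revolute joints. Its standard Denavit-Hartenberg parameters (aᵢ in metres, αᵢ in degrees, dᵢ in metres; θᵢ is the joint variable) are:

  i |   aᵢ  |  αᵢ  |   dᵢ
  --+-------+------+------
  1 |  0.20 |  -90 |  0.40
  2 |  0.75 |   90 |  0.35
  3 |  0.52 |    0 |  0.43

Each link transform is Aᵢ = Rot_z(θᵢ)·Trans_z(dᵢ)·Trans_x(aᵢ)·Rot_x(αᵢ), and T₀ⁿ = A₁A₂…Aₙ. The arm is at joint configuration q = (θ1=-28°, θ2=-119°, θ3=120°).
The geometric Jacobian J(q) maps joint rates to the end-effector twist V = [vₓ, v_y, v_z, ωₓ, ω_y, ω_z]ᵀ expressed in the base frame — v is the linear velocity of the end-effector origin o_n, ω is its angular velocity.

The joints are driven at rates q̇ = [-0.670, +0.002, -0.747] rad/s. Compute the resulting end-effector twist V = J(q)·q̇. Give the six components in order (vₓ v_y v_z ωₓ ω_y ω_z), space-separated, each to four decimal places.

o_n = [0.0105, 0.9008, 0.6201]
J₁: ẑ×o_n = [-0.9008, 0.0105, 0.0000], ω = ẑ
J2: z=[0.4695, 0.8829, 0.0000] o=[0.1766, -0.0939, 0.4000] → [0.1943, -0.1033, 0.6136, 0.4695, 0.8829, 0.0000]
J3: z=[-0.7722, 0.4106, -0.4848] o=[0.0199, 0.3858, 1.0560] → [0.0707, -0.3321, -0.3939, -0.7722, 0.4106, -0.4848]
V = J·q̇ = [0.5511, 0.2408, 0.2954, 0.5778, -0.3050, -0.3078]

0.5511 0.2408 0.2954 0.5778 -0.3050 -0.3078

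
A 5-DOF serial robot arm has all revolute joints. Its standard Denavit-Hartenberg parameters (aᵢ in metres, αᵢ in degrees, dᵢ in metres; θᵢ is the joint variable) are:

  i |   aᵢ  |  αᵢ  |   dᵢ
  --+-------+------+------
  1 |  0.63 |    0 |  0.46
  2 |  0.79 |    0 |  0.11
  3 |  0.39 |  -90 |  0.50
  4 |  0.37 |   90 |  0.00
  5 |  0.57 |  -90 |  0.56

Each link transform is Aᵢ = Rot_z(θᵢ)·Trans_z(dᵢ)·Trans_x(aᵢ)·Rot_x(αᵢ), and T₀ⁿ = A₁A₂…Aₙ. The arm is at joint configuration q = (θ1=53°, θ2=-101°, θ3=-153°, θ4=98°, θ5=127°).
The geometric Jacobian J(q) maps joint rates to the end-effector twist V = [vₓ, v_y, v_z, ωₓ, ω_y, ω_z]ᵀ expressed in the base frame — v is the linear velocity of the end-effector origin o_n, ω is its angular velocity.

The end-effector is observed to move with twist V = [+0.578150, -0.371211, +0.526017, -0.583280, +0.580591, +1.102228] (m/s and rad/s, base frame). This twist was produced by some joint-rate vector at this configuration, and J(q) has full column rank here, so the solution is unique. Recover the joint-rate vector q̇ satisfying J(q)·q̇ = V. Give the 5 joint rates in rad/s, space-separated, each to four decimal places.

0.2440 0.7420 0.2220 -0.3330 0.7600

o_n = [-0.1337, -0.1718, 0.9654]
J₁: ẑ×o_n = [0.1718, -0.1337, 0.0000], ω = ẑ
J2: z=[0.0000, 0.0000, 1.0000] o=[0.3791, 0.5031, 0.4600] → [0.6749, -0.5128, 0.0000, 0.0000, 0.0000, 1.0000]
J3: z=[0.0000, 0.0000, 1.0000] o=[0.9078, -0.0839, 0.5700] → [0.0878, -1.0414, 0.0000, 0.0000, 0.0000, 1.0000]
J4: z=[-0.3584, -0.9336, 0.0000] o=[0.5437, 0.0558, 1.0700] → [0.0977, -0.0375, -0.5508, -0.3584, -0.9336, 0.0000]
J5: z=[-0.9245, 0.3549, -0.1392] o=[0.5917, 0.0374, 0.7036] → [0.0638, 0.3430, 0.4508, -0.9245, 0.3549, -0.1392]
q̇ = J⁺·V = [0.2440, 0.7420, 0.2220, -0.3330, 0.7600]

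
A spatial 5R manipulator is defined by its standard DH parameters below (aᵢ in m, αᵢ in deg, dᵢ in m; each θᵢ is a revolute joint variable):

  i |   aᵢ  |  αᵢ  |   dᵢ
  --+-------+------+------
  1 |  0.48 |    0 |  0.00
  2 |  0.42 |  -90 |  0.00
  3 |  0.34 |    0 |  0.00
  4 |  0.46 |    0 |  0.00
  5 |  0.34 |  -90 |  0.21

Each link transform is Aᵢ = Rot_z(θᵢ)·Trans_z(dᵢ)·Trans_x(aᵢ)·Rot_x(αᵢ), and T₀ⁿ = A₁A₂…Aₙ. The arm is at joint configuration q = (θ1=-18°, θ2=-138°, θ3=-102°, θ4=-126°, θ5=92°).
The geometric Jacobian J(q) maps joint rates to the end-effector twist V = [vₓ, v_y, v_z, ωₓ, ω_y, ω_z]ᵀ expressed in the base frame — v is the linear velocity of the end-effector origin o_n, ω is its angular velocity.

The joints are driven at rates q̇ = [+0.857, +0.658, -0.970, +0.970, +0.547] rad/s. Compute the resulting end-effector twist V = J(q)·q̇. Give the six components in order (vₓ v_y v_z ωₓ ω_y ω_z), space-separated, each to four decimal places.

0.4693 0.8803 0.0652 0.2225 -0.4997 1.5150

o_n = [0.7274, -0.2576, 0.2269]
J₁: ẑ×o_n = [0.2576, 0.7274, -0.0000], ω = ẑ
J2: z=[0.0000, 0.0000, 1.0000] o=[0.4565, -0.1483, 0.0000] → [0.1093, 0.2709, -0.0000, 0.0000, 0.0000, 1.0000]
J3: z=[0.4067, -0.9135, 0.0000] o=[0.0728, -0.3192, 0.0000] → [-0.2073, -0.0923, 0.6231, 0.4067, -0.9135, 0.0000]
J4: z=[0.4067, -0.9135, 0.0000] o=[0.1374, -0.2904, 0.3326] → [0.0965, 0.0430, 0.5524, 0.4067, -0.9135, 0.0000]
J5: z=[0.4067, -0.9135, 0.0000] o=[0.4186, -0.1652, -0.0093] → [-0.2158, -0.0961, 0.2446, 0.4067, -0.9135, 0.0000]
V = J·q̇ = [0.4693, 0.8803, 0.0652, 0.2225, -0.4997, 1.5150]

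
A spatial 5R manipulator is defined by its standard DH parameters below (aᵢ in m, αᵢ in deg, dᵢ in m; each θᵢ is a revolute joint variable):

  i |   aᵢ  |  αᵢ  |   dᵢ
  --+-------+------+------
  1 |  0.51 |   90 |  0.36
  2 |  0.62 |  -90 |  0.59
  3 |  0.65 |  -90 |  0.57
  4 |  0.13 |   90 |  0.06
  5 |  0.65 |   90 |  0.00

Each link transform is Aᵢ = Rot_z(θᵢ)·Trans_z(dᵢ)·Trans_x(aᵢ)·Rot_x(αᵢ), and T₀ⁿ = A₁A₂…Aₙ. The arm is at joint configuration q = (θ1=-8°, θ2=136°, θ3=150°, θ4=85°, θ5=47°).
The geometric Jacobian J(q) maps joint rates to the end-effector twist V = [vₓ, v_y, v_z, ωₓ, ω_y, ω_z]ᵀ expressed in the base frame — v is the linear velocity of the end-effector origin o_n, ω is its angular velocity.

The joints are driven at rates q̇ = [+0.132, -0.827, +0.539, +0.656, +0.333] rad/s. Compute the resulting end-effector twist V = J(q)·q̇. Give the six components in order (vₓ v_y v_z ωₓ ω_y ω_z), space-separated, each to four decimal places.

-0.4661 -0.6430 -0.0166 0.1067 0.4139 -0.7040

o_n = [0.5887, -0.7933, 0.1844]
J₁: ẑ×o_n = [0.7933, 0.5887, -0.0000], ω = ẑ
J2: z=[-0.1392, -0.9903, 0.0000] o=[0.5050, -0.0710, 0.3600] → [0.1738, -0.0244, 0.1834, -0.1392, -0.9903, 0.0000]
J3: z=[-0.6879, 0.0967, -0.7193] o=[-0.0187, -0.5932, 0.7907] → [-0.2026, -0.8540, 0.0790, -0.6879, 0.0967, -0.7193]
J4: z=[0.2356, -0.9077, -0.3473] o=[0.0354, -0.2726, -0.0104] → [-0.3577, -0.2381, 0.3795, 0.2356, -0.9077, -0.3473]
J5: z=[0.6239, 0.4153, -0.6620] o=[0.1464, -0.3349, 0.0551] → [-0.2498, -0.3735, -0.4697, 0.6239, 0.4153, -0.6620]
V = J·q̇ = [-0.4661, -0.6430, -0.0166, 0.1067, 0.4139, -0.7040]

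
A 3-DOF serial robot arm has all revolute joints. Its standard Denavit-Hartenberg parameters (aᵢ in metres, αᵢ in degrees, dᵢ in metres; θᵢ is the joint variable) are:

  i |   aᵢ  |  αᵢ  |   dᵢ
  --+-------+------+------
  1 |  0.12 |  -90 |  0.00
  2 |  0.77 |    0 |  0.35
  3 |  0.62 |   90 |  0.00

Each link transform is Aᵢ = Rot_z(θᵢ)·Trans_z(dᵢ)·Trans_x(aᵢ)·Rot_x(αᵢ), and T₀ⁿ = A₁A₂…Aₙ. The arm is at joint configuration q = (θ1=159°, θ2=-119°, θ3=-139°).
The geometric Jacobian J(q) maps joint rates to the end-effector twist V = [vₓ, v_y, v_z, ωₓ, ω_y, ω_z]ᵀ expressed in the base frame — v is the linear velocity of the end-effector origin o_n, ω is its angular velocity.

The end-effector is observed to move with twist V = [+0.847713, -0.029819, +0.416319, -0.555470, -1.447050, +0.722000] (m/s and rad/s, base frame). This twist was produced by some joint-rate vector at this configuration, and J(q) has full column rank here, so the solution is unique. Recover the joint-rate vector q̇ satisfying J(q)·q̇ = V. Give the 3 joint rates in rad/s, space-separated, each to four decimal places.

0.7220 0.5800 0.9700

o_n = [0.2314, -0.4637, 0.0670]
J₁: ẑ×o_n = [0.4637, 0.2314, -0.0000], ω = ẑ
J2: z=[-0.3584, -0.9336, 0.0000] o=[-0.1120, 0.0430, 0.0000] → [-0.0626, 0.0240, 0.5022, -0.3584, -0.9336, 0.0000]
J3: z=[-0.3584, -0.9336, 0.0000] o=[0.1111, -0.4175, 0.6735] → [0.5662, -0.2173, 0.1289, -0.3584, -0.9336, 0.0000]
q̇ = J⁺·V = [0.7220, 0.5800, 0.9700]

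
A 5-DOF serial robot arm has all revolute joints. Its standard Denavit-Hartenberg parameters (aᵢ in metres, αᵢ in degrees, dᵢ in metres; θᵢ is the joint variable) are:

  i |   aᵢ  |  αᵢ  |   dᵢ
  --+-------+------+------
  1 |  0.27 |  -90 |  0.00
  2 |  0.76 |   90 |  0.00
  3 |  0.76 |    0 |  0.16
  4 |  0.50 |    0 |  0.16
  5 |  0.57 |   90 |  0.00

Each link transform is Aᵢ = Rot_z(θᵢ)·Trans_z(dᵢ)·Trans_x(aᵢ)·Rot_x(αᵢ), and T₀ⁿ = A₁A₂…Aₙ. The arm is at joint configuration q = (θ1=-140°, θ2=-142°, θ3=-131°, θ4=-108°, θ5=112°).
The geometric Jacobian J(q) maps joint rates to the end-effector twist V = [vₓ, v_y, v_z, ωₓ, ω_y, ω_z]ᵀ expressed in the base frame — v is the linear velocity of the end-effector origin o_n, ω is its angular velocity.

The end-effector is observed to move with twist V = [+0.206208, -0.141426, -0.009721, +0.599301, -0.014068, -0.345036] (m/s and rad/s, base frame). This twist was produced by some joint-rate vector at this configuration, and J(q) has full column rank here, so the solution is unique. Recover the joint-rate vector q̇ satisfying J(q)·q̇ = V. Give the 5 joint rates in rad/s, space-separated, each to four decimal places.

0.2310 0.3960 -0.7060 0.4690 0.9680

o_n = [-0.6465, 0.2411, -0.4610]
J₁: ẑ×o_n = [-0.2411, -0.6465, 0.0000], ω = ẑ
J2: z=[0.6428, -0.7660, 0.0000] o=[-0.2068, -0.1736, 0.0000] → [0.3531, 0.2963, -0.0702, 0.6428, -0.7660, 0.0000]
J3: z=[0.4716, 0.3957, -0.7880] o=[0.2519, 0.2114, 0.4679] → [-0.3442, 1.1460, 0.3695, 0.4716, 0.3957, -0.7880]
J4: z=[0.4716, 0.3957, -0.7880] o=[-0.3423, 0.4616, 0.0348] → [-0.3699, 0.4735, 0.0164, 0.4716, 0.3957, -0.7880]
J5: z=[0.4716, 0.3957, -0.7880] o=[-0.1468, 0.0661, -0.2498] → [0.0543, 0.4934, 0.2803, 0.4716, 0.3957, -0.7880]
q̇ = J⁺·V = [0.2310, 0.3960, -0.7060, 0.4690, 0.9680]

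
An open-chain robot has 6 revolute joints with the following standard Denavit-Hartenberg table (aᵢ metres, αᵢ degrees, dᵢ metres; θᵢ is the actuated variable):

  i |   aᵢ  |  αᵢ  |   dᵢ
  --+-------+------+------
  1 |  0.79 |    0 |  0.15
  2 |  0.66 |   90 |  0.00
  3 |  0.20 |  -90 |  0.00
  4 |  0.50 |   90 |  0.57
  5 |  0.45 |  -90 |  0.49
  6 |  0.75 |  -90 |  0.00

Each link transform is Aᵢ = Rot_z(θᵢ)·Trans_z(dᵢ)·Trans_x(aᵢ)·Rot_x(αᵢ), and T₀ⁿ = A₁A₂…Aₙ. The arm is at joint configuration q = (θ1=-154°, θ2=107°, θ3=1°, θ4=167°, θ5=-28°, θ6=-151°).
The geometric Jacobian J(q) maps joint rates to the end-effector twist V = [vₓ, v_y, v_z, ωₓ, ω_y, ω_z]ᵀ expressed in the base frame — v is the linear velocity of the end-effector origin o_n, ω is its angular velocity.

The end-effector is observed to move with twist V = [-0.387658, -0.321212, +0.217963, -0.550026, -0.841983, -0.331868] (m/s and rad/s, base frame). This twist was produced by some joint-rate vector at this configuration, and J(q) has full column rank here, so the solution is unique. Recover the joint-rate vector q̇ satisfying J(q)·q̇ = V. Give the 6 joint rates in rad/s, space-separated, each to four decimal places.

o_n = [0.4487, -0.2644, 0.8180]
J₁: ẑ×o_n = [0.2644, 0.4487, -0.0000], ω = ẑ
J2: z=[0.0000, 0.0000, 1.0000] o=[-0.7100, -0.3463, 0.1500] → [-0.0819, 1.1587, 0.0000, 0.0000, 0.0000, 1.0000]
J3: z=[-0.7314, -0.6820, 0.0000] o=[-0.2599, -0.8290, 0.1500] → [-0.4556, 0.4886, 0.0704, -0.7314, -0.6820, 0.0000]
J4: z=[-0.0119, 0.0128, 0.9998] o=[-0.1235, -0.9753, 0.1535] → [-0.7022, 0.5801, -0.0158, -0.0119, 0.0128, 0.9998]
J5: z=[0.8660, 0.5000, 0.0039] o=[-0.3803, -0.5350, 0.7149] → [0.0505, -0.0861, -0.1802, 0.8660, 0.5000, 0.0039]
J6: z=[-0.2452, 0.4178, 0.8748] o=[-0.1521, 0.0513, 0.4988] → [0.4096, 0.6038, -0.1736, -0.2452, 0.4178, 0.8748]
q̇ = J⁺·V = [0.6760, -0.4910, 0.5710, 0.0750, -0.3430, -0.6750]

0.6760 -0.4910 0.5710 0.0750 -0.3430 -0.6750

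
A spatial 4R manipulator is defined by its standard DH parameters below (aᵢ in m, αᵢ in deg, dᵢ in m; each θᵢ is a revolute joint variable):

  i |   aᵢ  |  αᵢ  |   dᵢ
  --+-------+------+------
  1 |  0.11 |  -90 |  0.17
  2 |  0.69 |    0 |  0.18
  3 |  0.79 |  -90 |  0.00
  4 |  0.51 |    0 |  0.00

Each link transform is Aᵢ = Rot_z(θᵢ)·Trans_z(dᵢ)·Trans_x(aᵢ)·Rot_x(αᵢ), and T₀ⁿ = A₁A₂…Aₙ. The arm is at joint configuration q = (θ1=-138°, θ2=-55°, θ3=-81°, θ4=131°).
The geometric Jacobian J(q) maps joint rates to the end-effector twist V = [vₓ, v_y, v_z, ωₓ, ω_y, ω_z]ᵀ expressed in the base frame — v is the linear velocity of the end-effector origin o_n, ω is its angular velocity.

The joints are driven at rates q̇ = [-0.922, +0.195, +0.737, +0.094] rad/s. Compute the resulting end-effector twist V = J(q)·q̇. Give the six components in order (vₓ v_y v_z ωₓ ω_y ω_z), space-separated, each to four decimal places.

o_n = [-0.2695, 0.0331, 1.0516]
J₁: ẑ×o_n = [-0.0331, -0.2695, 0.0000], ω = ẑ
J2: z=[0.6691, -0.7431, 0.0000] o=[-0.0817, -0.0736, 0.1700] → [-0.6551, -0.5899, -0.0682, 0.6691, -0.7431, 0.0000]
J3: z=[0.6691, -0.7431, 0.0000] o=[-0.2554, -0.4722, 0.7352] → [-0.2351, -0.2117, 0.3276, 0.6691, -0.7431, 0.0000]
J4: z=[-0.5162, -0.4648, 0.7193] o=[0.1669, -0.0919, 1.2840] → [0.0181, -0.4339, -0.2674, -0.5162, -0.4648, 0.7193]
V = J·q̇ = [-0.2688, -0.0633, 0.2030, 0.5751, -0.7363, -0.8544]

-0.2688 -0.0633 0.2030 0.5751 -0.7363 -0.8544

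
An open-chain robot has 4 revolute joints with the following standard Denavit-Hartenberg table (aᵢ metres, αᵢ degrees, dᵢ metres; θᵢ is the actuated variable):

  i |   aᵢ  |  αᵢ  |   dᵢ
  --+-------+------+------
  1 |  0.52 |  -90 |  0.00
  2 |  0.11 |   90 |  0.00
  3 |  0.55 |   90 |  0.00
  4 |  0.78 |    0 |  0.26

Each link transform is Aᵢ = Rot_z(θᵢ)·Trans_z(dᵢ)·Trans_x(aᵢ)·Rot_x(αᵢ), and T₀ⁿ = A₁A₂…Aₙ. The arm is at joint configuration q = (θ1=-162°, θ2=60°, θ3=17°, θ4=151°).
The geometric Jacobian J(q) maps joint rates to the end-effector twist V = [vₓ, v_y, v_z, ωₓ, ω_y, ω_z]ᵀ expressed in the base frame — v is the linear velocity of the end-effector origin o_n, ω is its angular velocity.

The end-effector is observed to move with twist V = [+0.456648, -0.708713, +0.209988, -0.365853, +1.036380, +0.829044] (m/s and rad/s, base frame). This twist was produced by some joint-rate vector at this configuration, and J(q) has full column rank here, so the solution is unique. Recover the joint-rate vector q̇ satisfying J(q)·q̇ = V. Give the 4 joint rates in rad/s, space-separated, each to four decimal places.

o_n = [-0.9231, 0.0021, 0.1375]
J₁: ẑ×o_n = [-0.0021, -0.9231, 0.0000], ω = ẑ
J2: z=[0.3090, -0.9511, 0.0000] o=[-0.4945, -0.1607, 0.0000] → [-0.1307, -0.0425, -0.3573, 0.3090, -0.9511, 0.0000]
J3: z=[-0.8236, -0.2676, 0.5000] o=[-0.5469, -0.1777, -0.0953] → [-0.1522, 0.0036, -0.2488, -0.8236, -0.2676, 0.5000]
J4: z=[-0.4345, 0.8643, -0.2532] o=[-0.7473, -0.4119, -0.5508] → [0.6997, 0.3436, -0.0279, -0.4345, 0.8643, -0.2532]
q̇ = J⁺·V = [0.9930, -0.5890, -0.0580, 0.5330]

0.9930 -0.5890 -0.0580 0.5330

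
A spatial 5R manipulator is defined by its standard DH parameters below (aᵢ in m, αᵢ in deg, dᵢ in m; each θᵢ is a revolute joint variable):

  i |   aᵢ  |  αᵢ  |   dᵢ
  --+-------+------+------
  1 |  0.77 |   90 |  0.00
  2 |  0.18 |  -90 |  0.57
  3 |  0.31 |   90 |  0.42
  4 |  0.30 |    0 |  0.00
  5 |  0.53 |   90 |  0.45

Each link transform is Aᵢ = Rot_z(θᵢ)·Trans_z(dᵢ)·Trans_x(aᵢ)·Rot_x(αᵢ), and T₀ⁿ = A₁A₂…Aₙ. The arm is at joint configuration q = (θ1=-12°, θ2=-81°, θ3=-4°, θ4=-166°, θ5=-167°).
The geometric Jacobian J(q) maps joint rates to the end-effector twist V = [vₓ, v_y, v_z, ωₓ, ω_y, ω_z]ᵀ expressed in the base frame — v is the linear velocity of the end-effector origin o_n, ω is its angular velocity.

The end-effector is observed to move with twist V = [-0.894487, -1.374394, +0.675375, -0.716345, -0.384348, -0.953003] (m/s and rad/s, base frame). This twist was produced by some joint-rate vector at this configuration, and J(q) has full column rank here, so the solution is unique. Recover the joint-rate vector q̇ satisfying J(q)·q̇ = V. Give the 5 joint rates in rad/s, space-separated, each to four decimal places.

-0.8580 0.4780 -0.6280 -0.3050 0.3520

o_n = [1.2000, -1.3318, -0.5387]
J₁: ẑ×o_n = [1.3318, 1.2000, -0.0000], ω = ẑ
J2: z=[-0.2079, -0.9781, 0.0000] o=[0.7532, -0.1601, 0.0000] → [0.5269, -0.1120, 0.6807, -0.2079, -0.9781, 0.0000]
J3: z=[0.9661, -0.2054, 0.1564] o=[0.6622, -0.7235, -0.1778] → [0.1693, 0.4328, -0.4772, 0.9661, -0.2054, 0.1564]
J4: z=[-0.2181, -0.9735, 0.0689] o=[1.1108, -0.8409, -0.4175] → [0.1518, -0.0203, 0.1939, -0.2181, -0.9735, 0.0689]
J5: z=[-0.2181, -0.9735, 0.0689] o=[1.0005, -0.7967, -0.1421] → [0.4230, -0.0727, 0.3109, -0.2181, -0.9735, 0.0689]
q̇ = J⁺·V = [-0.8580, 0.4780, -0.6280, -0.3050, 0.3520]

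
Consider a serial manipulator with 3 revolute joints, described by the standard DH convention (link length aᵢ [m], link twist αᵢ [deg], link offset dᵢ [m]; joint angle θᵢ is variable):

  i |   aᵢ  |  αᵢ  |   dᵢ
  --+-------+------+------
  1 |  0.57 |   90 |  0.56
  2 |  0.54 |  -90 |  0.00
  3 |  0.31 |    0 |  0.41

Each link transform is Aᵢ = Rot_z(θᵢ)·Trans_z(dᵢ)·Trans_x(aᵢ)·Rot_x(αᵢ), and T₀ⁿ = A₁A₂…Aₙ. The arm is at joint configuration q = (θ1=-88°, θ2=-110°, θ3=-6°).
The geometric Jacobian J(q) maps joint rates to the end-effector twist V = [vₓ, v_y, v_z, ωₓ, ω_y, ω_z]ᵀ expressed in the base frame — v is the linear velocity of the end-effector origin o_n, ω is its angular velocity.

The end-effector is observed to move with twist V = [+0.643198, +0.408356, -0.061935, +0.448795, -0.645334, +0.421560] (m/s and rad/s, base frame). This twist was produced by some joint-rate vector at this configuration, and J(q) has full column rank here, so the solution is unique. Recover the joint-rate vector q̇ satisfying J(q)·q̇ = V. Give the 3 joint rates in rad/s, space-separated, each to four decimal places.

0.6620 -0.4260 0.7030

o_n = [-0.0092, -0.6659, -0.3774]
J₁: ẑ×o_n = [0.6659, -0.0092, 0.0000], ω = ẑ
J2: z=[-0.9994, -0.0349, 0.0000] o=[0.0199, -0.5697, 0.5600] → [0.0327, -0.9368, 0.0951, -0.9994, -0.0349, 0.0000]
J3: z=[0.0328, -0.9391, -0.3420] o=[0.0134, -0.3851, 0.0526] → [0.3077, 0.0218, -0.0304, 0.0328, -0.9391, -0.3420]
q̇ = J⁺·V = [0.6620, -0.4260, 0.7030]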